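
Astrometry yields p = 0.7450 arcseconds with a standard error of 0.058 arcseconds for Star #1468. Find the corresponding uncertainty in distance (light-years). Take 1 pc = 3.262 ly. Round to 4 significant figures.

d = 1/p, so σ_d = σ_p / p².
σ_d = 0.0580 / (0.7450)² = 0.0580 / 0.55503 = 0.1045 pc = 0.1045 × 3.262 ly = 0.34088 ly.

0.3409 ly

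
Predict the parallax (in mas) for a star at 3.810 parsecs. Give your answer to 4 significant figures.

262.5 mas

p = 1/d = 1/3.81 = 0.26247 arcsec.
= 0.26247 × 1000 = 262.47 mas.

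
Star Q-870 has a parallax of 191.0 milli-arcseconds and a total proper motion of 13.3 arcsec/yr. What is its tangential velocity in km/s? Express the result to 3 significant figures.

330 km/s

d = 1/p = 1/0.1910″ = 5.2356 pc.
v_t = 4.74 × μ × d = 4.74 × 13.3 × 5.2356 = 330.06 km/s.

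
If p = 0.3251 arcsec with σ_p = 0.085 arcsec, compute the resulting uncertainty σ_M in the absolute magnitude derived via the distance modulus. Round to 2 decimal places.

M = m − 5 log₁₀ d + 5 = m + 5 log₁₀ p + 5, so ∂M/∂p = 5/(p ln 10).
σ_M = (5/ln 10) · (σ_p/p) = 2.1715 × 0.085/0.3251 = 2.1715 × 0.26146 = 0.56776.

σ_M = 0.57 mag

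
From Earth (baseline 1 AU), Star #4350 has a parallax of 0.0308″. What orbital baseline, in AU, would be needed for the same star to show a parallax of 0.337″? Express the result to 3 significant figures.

Parallax scales linearly with baseline: p ∝ B, so B = p_target / p_Earth × 1 AU.
B = 0.337 / 0.0308 = 10.942 AU.

10.9 AU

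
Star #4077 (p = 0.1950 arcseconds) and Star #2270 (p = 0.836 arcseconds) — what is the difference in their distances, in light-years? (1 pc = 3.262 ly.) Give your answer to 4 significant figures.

12.83 ly

d_A = 1/0.1950″ = 5.1282 pc; d_B = 1/0.8360″ = 1.1962 pc.
|d_B − d_A| = |1.1962 − 5.1282| = 3.932 pc = 3.932 × 3.262 ly = 12.826 ly.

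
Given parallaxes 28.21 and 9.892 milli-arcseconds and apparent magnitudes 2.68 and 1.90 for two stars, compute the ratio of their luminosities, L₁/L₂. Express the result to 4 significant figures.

L₁/L₂ = 0.05995

d₁ = 1/p₁ = 1/0.02821″ = 35.448 pc; d₂ = 1/p₂ = 1/0.009892″ = 101.09 pc.
M₁ = m₁ − 5 log₁₀ d₁ + 5 = 2.68 − 7.7480 + 5 = -0.0680.
M₂ = 1.90 − 10.0235 + 5 = -3.1235.
L₁/L₂ = 10^(0.4(M₂ − M₁)) = 10^(0.4 × (-3.0555)) = 10^(-1.22220) = 0.059951.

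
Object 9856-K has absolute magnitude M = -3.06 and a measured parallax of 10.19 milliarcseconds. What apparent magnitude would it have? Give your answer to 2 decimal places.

d = 1/p = 1/0.01019″ = 98.135 pc.
m − M = 5 log₁₀ d − 5 = 5 log₁₀(98.135) − 5 = 9.9591 − 5 = 4.9591.
m = M + (m − M) = -3.06 + 4.9591 = 1.90.

m = 1.90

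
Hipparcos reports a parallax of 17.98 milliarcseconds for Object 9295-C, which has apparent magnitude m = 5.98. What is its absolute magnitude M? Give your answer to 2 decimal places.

d = 1/p = 1/0.01798″ = 55.617 pc.
m − M = 5 log₁₀(55.617) − 5 = 8.7260 − 5 = 3.7260.
M = m − (m − M) = 5.98 − 3.7260 = 2.25.

M = 2.25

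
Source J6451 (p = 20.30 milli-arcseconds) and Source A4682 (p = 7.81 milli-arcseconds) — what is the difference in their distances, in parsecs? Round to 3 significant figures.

78.8 pc

d_A = 1/0.02030″ = 49.261 pc; d_B = 1/0.007810″ = 128.04 pc.
|d_B − d_A| = |128.04 − 49.261| = 78.779 pc.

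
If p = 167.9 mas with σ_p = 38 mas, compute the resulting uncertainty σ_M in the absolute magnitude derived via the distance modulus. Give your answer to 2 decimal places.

M = m − 5 log₁₀ d + 5 = m + 5 log₁₀ p + 5, so ∂M/∂p = 5/(p ln 10).
σ_M = (5/ln 10) · (σ_p/p) = 2.1715 × 38/167.9 = 2.1715 × 0.22633 = 0.49148.

σ_M = 0.49 mag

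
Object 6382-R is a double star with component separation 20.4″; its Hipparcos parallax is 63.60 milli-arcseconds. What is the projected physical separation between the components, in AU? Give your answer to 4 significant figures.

d = 1/p = 1/0.06360″ = 15.723 pc.
At distance d (pc), an angle of θ arcsec spans θ·d AU: s = 20.4 × 15.723 = 320.75 AU.

320.8 AU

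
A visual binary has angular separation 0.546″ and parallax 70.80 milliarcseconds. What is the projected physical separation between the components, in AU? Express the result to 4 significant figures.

7.712 AU

d = 1/p = 1/0.07080″ = 14.124 pc.
At distance d (pc), an angle of θ arcsec spans θ·d AU: s = 0.546 × 14.124 = 7.7117 AU.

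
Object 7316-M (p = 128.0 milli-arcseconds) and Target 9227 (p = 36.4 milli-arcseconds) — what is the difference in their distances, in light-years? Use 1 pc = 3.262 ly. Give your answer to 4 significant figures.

64.13 ly

d_A = 1/0.1280″ = 7.8125 pc; d_B = 1/0.03640″ = 27.473 pc.
|d_B − d_A| = |27.473 − 7.8125| = 19.661 pc = 19.661 × 3.262 ly = 64.134 ly.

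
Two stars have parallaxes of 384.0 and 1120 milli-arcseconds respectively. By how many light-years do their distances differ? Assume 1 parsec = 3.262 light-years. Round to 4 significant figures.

5.582 ly

d_A = 1/0.3840″ = 2.6042 pc; d_B = 1/1.120″ = 0.89286 pc.
|d_B − d_A| = |0.89286 − 2.6042| = 1.7113 pc = 1.7113 × 3.262 ly = 5.5823 ly.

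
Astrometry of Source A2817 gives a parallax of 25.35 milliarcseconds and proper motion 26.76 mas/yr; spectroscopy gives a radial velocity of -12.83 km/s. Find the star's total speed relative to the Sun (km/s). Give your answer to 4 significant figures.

13.77 km/s

d = 1/p = 1/0.02535″ = 39.448 pc.
μ = 26.76 mas/yr = 0.02676 ″/yr.
v_t = 4.740 μ d = 4.740 × 0.02676 × 39.448 = 5.0037 km/s.
v = √(v_r² + v_t²) = √((-12.83)² + 5.0037²) = √189.646 = 13.771 km/s.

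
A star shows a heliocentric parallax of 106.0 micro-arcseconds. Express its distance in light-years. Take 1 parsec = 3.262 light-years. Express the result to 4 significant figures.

p = 106.0 micro-arcseconds = 0.0001060 arcsec.
d = 1/p = 1/0.0001060 = 9434 pc.
In light-years: 9434 × 3.262 = 30774 ly.

30770 light years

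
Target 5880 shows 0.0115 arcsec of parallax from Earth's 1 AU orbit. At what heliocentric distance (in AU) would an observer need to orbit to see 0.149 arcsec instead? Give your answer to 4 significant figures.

12.96 AU

Parallax scales linearly with baseline: p ∝ B, so B = p_target / p_Earth × 1 AU.
B = 0.149 / 0.0115 = 12.957 AU.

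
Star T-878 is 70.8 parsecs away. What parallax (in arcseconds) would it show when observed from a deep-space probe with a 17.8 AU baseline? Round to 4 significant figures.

0.2514 arcsec

p (arcsec) = B (AU) / d (pc).
p = 17.8 / 70.8 = 0.25141 arcsec.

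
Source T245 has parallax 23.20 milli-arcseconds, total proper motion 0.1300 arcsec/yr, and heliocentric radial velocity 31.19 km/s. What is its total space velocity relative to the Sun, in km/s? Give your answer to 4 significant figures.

40.97 km/s

d = 1/p = 1/0.02320″ = 43.103 pc.
v_t = 4.740 μ d = 4.740 × 0.1300 × 43.103 = 26.56 km/s.
v = √(v_r² + v_t²) = √(31.19² + 26.56²) = √1678.25 = 40.966 km/s.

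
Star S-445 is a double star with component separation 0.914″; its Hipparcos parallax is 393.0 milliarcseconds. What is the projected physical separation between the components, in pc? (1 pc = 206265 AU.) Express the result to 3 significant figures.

d = 1/p = 1/0.3930″ = 2.5445 pc.
At distance d (pc), an angle of θ arcsec spans θ·d AU: s = 0.914 × 2.5445 = 2.3257 AU.
= 2.3257 / 206265 = 1.1275 × 10^-5 pc.

1.13 × 10^-5 pc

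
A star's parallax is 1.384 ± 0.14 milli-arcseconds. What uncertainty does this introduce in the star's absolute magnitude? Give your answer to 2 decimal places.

σ_M = 0.22 mag

M = m − 5 log₁₀ d + 5 = m + 5 log₁₀ p + 5, so ∂M/∂p = 5/(p ln 10).
σ_M = (5/ln 10) · (σ_p/p) = 2.1715 × 0.14/1.384 = 2.1715 × 0.10116 = 0.21967.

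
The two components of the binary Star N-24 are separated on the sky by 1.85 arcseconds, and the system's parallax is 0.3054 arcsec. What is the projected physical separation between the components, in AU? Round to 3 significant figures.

d = 1/p = 1/0.3054″ = 3.2744 pc.
At distance d (pc), an angle of θ arcsec spans θ·d AU: s = 1.85 × 3.2744 = 6.0576 AU.

6.06 AU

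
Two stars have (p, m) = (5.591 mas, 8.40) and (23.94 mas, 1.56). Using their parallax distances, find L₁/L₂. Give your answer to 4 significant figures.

d₁ = 1/p₁ = 1/0.005591″ = 178.86 pc; d₂ = 1/p₂ = 1/0.02394″ = 41.771 pc.
M₁ = m₁ − 5 log₁₀ d₁ + 5 = 8.40 − 11.2626 + 5 = 2.1374.
M₂ = 1.56 − 8.1044 + 5 = -1.5444.
L₁/L₂ = 10^(0.4(M₂ − M₁)) = 10^(0.4 × (-3.6818)) = 10^(-1.47272) = 0.033673.

L₁/L₂ = 0.03367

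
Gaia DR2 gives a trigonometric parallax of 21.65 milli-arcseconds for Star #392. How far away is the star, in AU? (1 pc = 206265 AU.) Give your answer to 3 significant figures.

p = 21.65 milli-arcseconds = 0.02165 arcsec.
d = 1/p = 1/0.02165 = 46.189 pc.
In AU: 46.189 × 206265 = 9.5272 × 10^6 AU.

9.53 × 10^6 AU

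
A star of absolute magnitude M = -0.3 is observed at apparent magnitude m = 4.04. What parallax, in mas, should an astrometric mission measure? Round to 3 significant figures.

m − M = 4.04 − (-0.3) = 4.34.
d = 10^((m−M)/5 + 1) = 10^1.868 = 73.79 pc.
p = 1/d = 1/73.79 = 0.013552 arcsec = 13.552 mas.

13.6 mas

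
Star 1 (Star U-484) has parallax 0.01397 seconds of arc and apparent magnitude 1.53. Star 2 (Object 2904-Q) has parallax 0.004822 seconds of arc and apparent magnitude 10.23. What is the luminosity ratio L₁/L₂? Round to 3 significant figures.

d₁ = 1/p₁ = 1/0.01397″ = 71.582 pc; d₂ = 1/p₂ = 1/0.004822″ = 207.38 pc.
M₁ = m₁ − 5 log₁₀ d₁ + 5 = 1.53 − 9.2740 + 5 = -2.7440.
M₂ = 10.23 − 11.5838 + 5 = 3.6462.
L₁/L₂ = 10^(0.4(M₂ − M₁)) = 10^(0.4 × 6.3902) = 10^2.55608 = 359.82.

L₁/L₂ = 360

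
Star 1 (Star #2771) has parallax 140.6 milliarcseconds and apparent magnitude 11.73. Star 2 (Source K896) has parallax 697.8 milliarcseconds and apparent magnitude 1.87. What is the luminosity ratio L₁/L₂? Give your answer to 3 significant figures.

d₁ = 1/p₁ = 1/0.1406″ = 7.1124 pc; d₂ = 1/p₂ = 1/0.6978″ = 1.4331 pc.
M₁ = m₁ − 5 log₁₀ d₁ + 5 = 11.73 − 4.2601 + 5 = 12.4699.
M₂ = 1.87 − 0.7814 + 5 = 6.0886.
L₁/L₂ = 10^(0.4(M₂ − M₁)) = 10^(0.4 × (-6.3813)) = 10^(-2.55252) = 0.0028021.

L₁/L₂ = 0.00280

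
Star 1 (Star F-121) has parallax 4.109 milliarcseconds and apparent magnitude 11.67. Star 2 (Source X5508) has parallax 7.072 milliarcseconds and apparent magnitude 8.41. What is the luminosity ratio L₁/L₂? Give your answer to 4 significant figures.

d₁ = 1/p₁ = 1/0.004109″ = 243.37 pc; d₂ = 1/p₂ = 1/0.007072″ = 141.4 pc.
M₁ = m₁ − 5 log₁₀ d₁ + 5 = 11.67 − 11.9313 + 5 = 4.7387.
M₂ = 8.41 − 10.7522 + 5 = 2.6578.
L₁/L₂ = 10^(0.4(M₂ − M₁)) = 10^(0.4 × (-2.0809)) = 10^(-0.83236) = 0.14711.

L₁/L₂ = 0.1471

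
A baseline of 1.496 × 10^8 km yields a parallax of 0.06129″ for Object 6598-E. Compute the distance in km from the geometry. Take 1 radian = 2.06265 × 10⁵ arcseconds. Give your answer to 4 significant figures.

5.035 × 10^14 km

θ = 0.06129″ = 0.06129/206265 = 2.9714 × 10^-7 rad.
d = B/θ = (1.496 × 10^8) / (2.9714 × 10^-7) = 5.0347 × 10^14 km.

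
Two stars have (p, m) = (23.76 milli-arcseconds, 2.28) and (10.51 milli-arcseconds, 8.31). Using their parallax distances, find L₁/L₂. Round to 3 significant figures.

L₁/L₂ = 50.5

d₁ = 1/p₁ = 1/0.02376″ = 42.088 pc; d₂ = 1/p₂ = 1/0.01051″ = 95.147 pc.
M₁ = m₁ − 5 log₁₀ d₁ + 5 = 2.28 − 8.1208 + 5 = -0.8408.
M₂ = 8.31 − 9.8920 + 5 = 3.4180.
L₁/L₂ = 10^(0.4(M₂ − M₁)) = 10^(0.4 × 4.2588) = 10^1.70352 = 50.527.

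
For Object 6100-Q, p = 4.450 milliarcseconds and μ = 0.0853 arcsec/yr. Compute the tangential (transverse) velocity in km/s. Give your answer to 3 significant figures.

90.9 km/s

d = 1/p = 1/0.004450″ = 224.72 pc.
v_t = 4.74 × μ × d = 4.74 × 0.0853 × 224.72 = 90.859 km/s.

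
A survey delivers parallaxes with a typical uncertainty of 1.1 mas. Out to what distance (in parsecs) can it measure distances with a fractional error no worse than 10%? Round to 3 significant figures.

σ_d/d = σ_p/p, so the condition is σ_p/p ≤ 0.10, i.e. p ≥ σ_p/0.10.
p_min = 1.1/0.10 = 11 mas = 0.011 arcsec.
d_max = 1/p_min = 1/0.011 = 90.909 pc.

90.9 pc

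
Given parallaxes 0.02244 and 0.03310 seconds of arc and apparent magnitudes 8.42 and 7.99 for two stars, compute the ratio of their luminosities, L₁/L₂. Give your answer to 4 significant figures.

L₁/L₂ = 1.464

d₁ = 1/p₁ = 1/0.02244″ = 44.563 pc; d₂ = 1/p₂ = 1/0.03310″ = 30.211 pc.
M₁ = m₁ − 5 log₁₀ d₁ + 5 = 8.42 − 8.2449 + 5 = 5.1751.
M₂ = 7.99 − 7.4008 + 5 = 5.5892.
L₁/L₂ = 10^(0.4(M₂ − M₁)) = 10^(0.4 × 0.4141) = 10^0.16564 = 1.4643.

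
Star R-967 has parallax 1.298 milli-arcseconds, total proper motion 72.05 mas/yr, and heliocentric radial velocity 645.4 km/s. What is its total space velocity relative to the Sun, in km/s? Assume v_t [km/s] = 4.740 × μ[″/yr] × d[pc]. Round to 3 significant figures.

697 km/s

d = 1/p = 1/0.001298″ = 770.42 pc.
μ = 72.05 mas/yr = 0.07205 ″/yr.
v_t = 4.740 μ d = 4.740 × 0.07205 × 770.42 = 263.11 km/s.
v = √(v_r² + v_t²) = √(645.4² + 263.11²) = √485768 = 696.97 km/s.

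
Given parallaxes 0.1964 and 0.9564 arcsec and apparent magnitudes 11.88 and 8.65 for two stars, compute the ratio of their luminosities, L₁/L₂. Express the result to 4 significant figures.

L₁/L₂ = 1.211

d₁ = 1/p₁ = 1/0.1964″ = 5.0916 pc; d₂ = 1/p₂ = 1/0.9564″ = 1.0456 pc.
M₁ = m₁ − 5 log₁₀ d₁ + 5 = 11.88 − 3.5343 + 5 = 13.3457.
M₂ = 8.65 − 0.0968 + 5 = 13.5532.
L₁/L₂ = 10^(0.4(M₂ − M₁)) = 10^(0.4 × 0.2075) = 10^0.08300 = 1.2106.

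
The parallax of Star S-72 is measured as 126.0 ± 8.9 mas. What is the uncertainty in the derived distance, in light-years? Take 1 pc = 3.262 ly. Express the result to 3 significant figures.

1.83 ly

d = 1/p, so σ_d = σ_p / p².
σ_d = 0.00890 / (0.1260)² = 0.00890 / 0.015876 = 0.56059 pc = 0.56059 × 3.262 ly = 1.8286 ly.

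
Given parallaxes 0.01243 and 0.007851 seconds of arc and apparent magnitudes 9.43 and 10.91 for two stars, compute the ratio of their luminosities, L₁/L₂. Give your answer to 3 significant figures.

d₁ = 1/p₁ = 1/0.01243″ = 80.451 pc; d₂ = 1/p₂ = 1/0.007851″ = 127.37 pc.
M₁ = m₁ − 5 log₁₀ d₁ + 5 = 9.43 − 9.5277 + 5 = 4.9023.
M₂ = 10.91 − 10.5253 + 5 = 5.3847.
L₁/L₂ = 10^(0.4(M₂ − M₁)) = 10^(0.4 × 0.4824) = 10^0.19296 = 1.5594.

L₁/L₂ = 1.56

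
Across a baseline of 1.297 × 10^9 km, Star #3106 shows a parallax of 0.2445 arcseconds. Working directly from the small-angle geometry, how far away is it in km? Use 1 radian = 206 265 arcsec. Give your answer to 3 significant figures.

θ = 0.2445″ = 0.2445/206265 = 1.1854 × 10^-6 rad.
d = B/θ = (1.297 × 10^9) / (1.1854 × 10^-6) = 1.0941 × 10^15 km.

1.09 × 10^15 km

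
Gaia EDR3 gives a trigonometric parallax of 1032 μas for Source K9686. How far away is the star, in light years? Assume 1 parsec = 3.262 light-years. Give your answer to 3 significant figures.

p = 1032 μas = 0.001032 arcsec.
d = 1/p = 1/0.001032 = 968.99 pc.
In light-years: 968.99 × 3.262 = 3160.8 ly.

3160 light years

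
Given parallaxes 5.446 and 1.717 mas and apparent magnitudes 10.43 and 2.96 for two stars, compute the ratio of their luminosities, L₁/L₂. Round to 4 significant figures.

d₁ = 1/p₁ = 1/0.005446″ = 183.62 pc; d₂ = 1/p₂ = 1/0.001717″ = 582.41 pc.
M₁ = m₁ − 5 log₁₀ d₁ + 5 = 10.43 − 11.3196 + 5 = 4.1104.
M₂ = 2.96 − 13.8261 + 5 = -5.8661.
L₁/L₂ = 10^(0.4(M₂ − M₁)) = 10^(0.4 × (-9.9765)) = 10^(-3.99060) = 0.00010219.

L₁/L₂ = 0.0001022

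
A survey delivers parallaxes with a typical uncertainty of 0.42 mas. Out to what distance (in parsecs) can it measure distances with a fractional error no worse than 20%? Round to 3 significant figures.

476 pc

σ_d/d = σ_p/p, so the condition is σ_p/p ≤ 0.20, i.e. p ≥ σ_p/0.20.
p_min = 0.42/0.20 = 2.1 mas = 0.0021 arcsec.
d_max = 1/p_min = 1/0.0021 = 476.19 pc.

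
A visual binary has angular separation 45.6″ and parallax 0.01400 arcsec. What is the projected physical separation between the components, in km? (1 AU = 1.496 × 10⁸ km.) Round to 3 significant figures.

4.87 × 10^11 km

d = 1/p = 1/0.01400″ = 71.429 pc.
At distance d (pc), an angle of θ arcsec spans θ·d AU: s = 45.6 × 71.429 = 3257.2 AU.
= 3257.2 × 1.496 × 10⁸ km = 4.8728 × 10^11 km.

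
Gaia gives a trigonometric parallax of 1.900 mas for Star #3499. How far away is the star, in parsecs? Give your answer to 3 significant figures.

p = 1.900 mas = 0.001900 arcsec.
d = 1/p = 1/0.001900 = 526.32 pc.

526 pc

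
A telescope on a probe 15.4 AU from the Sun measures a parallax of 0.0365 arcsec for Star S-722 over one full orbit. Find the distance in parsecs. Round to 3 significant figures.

422 pc

With baseline B (in AU) and parallax p (in arcsec), d = B/p parsecs.
d = 15.4 / 0.0365 = 421.92 pc.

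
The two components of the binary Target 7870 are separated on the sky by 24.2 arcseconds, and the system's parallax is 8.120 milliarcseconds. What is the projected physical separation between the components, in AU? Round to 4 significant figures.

d = 1/p = 1/0.008120″ = 123.15 pc.
At distance d (pc), an angle of θ arcsec spans θ·d AU: s = 24.2 × 123.15 = 2980.2 AU.

2980 AU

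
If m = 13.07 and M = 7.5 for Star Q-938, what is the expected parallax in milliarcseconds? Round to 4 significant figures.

m − M = 13.07 − 7.5 = 5.57.
d = 10^((m−M)/5 + 1) = 10^2.114 = 130.02 pc.
p = 1/d = 1/130.02 = 0.0076911 arcsec = 7.6911 mas.

7.691 mas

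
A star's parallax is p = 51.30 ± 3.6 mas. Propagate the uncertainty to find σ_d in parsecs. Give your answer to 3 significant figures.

d = 1/p, so σ_d = σ_p / p².
σ_d = 0.00360 / (0.05130)² = 0.00360 / 0.0026317 = 1.3679 pc.

1.37 pc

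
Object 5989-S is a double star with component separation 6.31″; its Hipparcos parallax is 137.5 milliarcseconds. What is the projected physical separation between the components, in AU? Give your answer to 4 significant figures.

d = 1/p = 1/0.1375″ = 7.2727 pc.
At distance d (pc), an angle of θ arcsec spans θ·d AU: s = 6.31 × 7.2727 = 45.891 AU.

45.89 AU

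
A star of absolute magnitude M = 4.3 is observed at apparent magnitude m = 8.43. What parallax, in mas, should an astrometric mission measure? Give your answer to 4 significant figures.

m − M = 8.43 − 4.3 = 4.13.
d = 10^((m−M)/5 + 1) = 10^1.826 = 66.988 pc.
p = 1/d = 1/66.988 = 0.014928 arcsec = 14.928 mas.

14.93 mas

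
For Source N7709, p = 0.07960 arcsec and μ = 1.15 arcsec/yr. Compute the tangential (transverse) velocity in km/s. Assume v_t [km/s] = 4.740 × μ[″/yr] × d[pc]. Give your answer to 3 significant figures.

d = 1/p = 1/0.07960″ = 12.563 pc.
v_t = 4.74 × μ × d = 4.74 × 1.15 × 12.563 = 68.481 km/s.

68.5 km/s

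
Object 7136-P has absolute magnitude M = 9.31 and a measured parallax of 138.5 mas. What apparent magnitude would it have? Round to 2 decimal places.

m = 8.60

d = 1/p = 1/0.1385″ = 7.2202 pc.
m − M = 5 log₁₀ d − 5 = 5 log₁₀(7.2202) − 5 = 4.2927 − 5 = -0.7073.
m = M + (m − M) = 9.31 + (-0.7073) = 8.60.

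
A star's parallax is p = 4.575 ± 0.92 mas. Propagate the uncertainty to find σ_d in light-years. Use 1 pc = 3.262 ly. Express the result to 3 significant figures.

d = 1/p, so σ_d = σ_p / p².
σ_d = 0.000920 / (0.004575)² = 0.000920 / 0.000020931 = 43.954 pc = 43.954 × 3.262 ly = 143.38 ly.

143 ly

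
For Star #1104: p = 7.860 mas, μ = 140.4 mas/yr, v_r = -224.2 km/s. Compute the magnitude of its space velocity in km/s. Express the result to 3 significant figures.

240 km/s

d = 1/p = 1/0.007860″ = 127.23 pc.
μ = 140.4 mas/yr = 0.1404 ″/yr.
v_t = 4.740 μ d = 4.740 × 0.1404 × 127.23 = 84.671 km/s.
v = √(v_r² + v_t²) = √((-224.2)² + 84.671²) = √57434.8 = 239.66 km/s.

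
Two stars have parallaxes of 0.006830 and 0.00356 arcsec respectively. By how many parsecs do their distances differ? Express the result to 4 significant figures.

134.5 pc

d_A = 1/0.006830″ = 146.41 pc; d_B = 1/0.003560″ = 280.9 pc.
|d_B − d_A| = |280.9 − 146.41| = 134.49 pc.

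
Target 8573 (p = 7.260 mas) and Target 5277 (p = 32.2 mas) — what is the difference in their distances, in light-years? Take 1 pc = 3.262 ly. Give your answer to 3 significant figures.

d_A = 1/0.007260″ = 137.74 pc; d_B = 1/0.03220″ = 31.056 pc.
|d_B − d_A| = |31.056 − 137.74| = 106.68 pc = 106.68 × 3.262 ly = 347.99 ly.

348 ly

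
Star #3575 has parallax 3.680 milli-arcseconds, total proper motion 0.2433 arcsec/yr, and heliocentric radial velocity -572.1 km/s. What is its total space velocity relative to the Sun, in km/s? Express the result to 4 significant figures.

d = 1/p = 1/0.003680″ = 271.74 pc.
v_t = 4.740 μ d = 4.740 × 0.2433 × 271.74 = 313.38 km/s.
v = √(v_r² + v_t²) = √((-572.1)² + 313.38²) = √425505 = 652.31 km/s.

652.3 km/s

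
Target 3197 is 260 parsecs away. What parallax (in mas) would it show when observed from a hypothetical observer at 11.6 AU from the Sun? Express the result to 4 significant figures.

p (arcsec) = B (AU) / d (pc).
p = 11.6 / 260 = 0.044615 arcsec = 44.615 mas.

44.62 mas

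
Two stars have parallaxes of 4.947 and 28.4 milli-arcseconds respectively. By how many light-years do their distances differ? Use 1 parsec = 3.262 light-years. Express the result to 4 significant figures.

544.5 ly

d_A = 1/0.004947″ = 202.14 pc; d_B = 1/0.02840″ = 35.211 pc.
|d_B − d_A| = |35.211 − 202.14| = 166.93 pc = 166.93 × 3.262 ly = 544.53 ly.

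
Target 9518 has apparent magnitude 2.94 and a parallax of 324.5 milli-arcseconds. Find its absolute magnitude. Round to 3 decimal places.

d = 1/p = 1/0.3245″ = 3.0817 pc.
m − M = 5 log₁₀(3.0817) − 5 = 2.4440 − 5 = -2.5560.
M = m − (m − M) = 2.94 − (-2.5560) = 5.496.

M = 5.496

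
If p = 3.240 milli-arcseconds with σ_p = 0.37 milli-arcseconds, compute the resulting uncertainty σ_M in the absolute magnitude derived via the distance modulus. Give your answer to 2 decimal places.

M = m − 5 log₁₀ d + 5 = m + 5 log₁₀ p + 5, so ∂M/∂p = 5/(p ln 10).
σ_M = (5/ln 10) · (σ_p/p) = 2.1715 × 0.37/3.240 = 2.1715 × 0.1142 = 0.24799.

σ_M = 0.25 mag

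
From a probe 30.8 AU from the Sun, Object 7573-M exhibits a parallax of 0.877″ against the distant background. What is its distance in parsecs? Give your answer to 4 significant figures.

35.12 pc

With baseline B (in AU) and parallax p (in arcsec), d = B/p parsecs.
d = 30.8 / 0.877 = 35.12 pc.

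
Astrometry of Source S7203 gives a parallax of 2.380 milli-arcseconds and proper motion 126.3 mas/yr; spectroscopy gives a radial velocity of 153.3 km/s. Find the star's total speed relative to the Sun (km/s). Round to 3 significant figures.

295 km/s

d = 1/p = 1/0.002380″ = 420.17 pc.
μ = 126.3 mas/yr = 0.1263 ″/yr.
v_t = 4.740 μ d = 4.740 × 0.1263 × 420.17 = 251.54 km/s.
v = √(v_r² + v_t²) = √(153.3² + 251.54²) = √86773.3 = 294.57 km/s.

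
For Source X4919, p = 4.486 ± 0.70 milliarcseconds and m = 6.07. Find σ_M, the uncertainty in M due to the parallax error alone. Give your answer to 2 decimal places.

σ_M = 0.34 mag

M = m − 5 log₁₀ d + 5 = m + 5 log₁₀ p + 5, so ∂M/∂p = 5/(p ln 10).
σ_M = (5/ln 10) · (σ_p/p) = 2.1715 × 0.70/4.486 = 2.1715 × 0.15604 = 0.33884.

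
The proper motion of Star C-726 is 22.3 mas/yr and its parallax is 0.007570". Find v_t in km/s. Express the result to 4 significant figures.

d = 1/p = 1/0.007570″ = 132.1 pc.
μ = 22.3 mas/yr = 0.0223 ″/yr.
v_t = 4.74 × μ × d = 4.74 × 0.0223 × 132.1 = 13.963 km/s.

13.96 km/s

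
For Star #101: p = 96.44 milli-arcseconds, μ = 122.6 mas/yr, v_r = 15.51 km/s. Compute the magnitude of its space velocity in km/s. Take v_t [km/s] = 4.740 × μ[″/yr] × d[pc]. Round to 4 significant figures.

16.64 km/s

d = 1/p = 1/0.09644″ = 10.369 pc.
μ = 122.6 mas/yr = 0.1226 ″/yr.
v_t = 4.740 μ d = 4.740 × 0.1226 × 10.369 = 6.0257 km/s.
v = √(v_r² + v_t²) = √(15.51² + 6.0257²) = √276.869 = 16.639 km/s.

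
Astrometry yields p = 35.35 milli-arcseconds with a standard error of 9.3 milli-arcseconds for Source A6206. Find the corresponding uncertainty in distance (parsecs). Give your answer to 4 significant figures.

7.442 pc

d = 1/p, so σ_d = σ_p / p².
σ_d = 0.00930 / (0.03535)² = 0.00930 / 0.0012496 = 7.4424 pc.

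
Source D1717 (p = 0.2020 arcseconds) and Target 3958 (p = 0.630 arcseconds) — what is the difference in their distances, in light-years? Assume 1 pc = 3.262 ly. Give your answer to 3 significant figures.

11.0 ly

d_A = 1/0.2020″ = 4.9505 pc; d_B = 1/0.6300″ = 1.5873 pc.
|d_B − d_A| = |1.5873 − 4.9505| = 3.3632 pc = 3.3632 × 3.262 ly = 10.971 ly.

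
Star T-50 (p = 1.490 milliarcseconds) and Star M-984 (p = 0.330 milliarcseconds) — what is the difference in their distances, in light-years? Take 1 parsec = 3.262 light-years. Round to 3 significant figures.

7700 ly

d_A = 1/0.001490″ = 671.14 pc; d_B = 1/0.0003300″ = 3030.3 pc.
|d_B − d_A| = |3030.3 − 671.14| = 2359.2 pc = 2359.2 × 3.262 ly = 7695.7 ly.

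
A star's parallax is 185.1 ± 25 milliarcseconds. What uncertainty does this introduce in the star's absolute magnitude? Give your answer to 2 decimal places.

σ_M = 0.29 mag

M = m − 5 log₁₀ d + 5 = m + 5 log₁₀ p + 5, so ∂M/∂p = 5/(p ln 10).
σ_M = (5/ln 10) · (σ_p/p) = 2.1715 × 25/185.1 = 2.1715 × 0.13506 = 0.29328.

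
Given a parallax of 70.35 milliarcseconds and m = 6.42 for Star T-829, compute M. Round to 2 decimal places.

M = 5.66

d = 1/p = 1/0.07035″ = 14.215 pc.
m − M = 5 log₁₀(14.215) − 5 = 5.7637 − 5 = 0.7637.
M = m − (m − M) = 6.42 − 0.7637 = 5.66.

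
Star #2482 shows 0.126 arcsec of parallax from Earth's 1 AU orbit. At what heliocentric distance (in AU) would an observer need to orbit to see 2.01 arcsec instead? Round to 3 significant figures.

16.0 AU

Parallax scales linearly with baseline: p ∝ B, so B = p_target / p_Earth × 1 AU.
B = 2.01 / 0.126 = 15.952 AU.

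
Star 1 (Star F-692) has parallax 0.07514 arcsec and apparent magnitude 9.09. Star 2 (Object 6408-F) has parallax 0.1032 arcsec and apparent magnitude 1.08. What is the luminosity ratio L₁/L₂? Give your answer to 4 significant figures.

d₁ = 1/p₁ = 1/0.07514″ = 13.308 pc; d₂ = 1/p₂ = 1/0.1032″ = 9.6899 pc.
M₁ = m₁ − 5 log₁₀ d₁ + 5 = 9.09 − 5.6206 + 5 = 8.4694.
M₂ = 1.08 − 4.9316 + 5 = 1.1484.
L₁/L₂ = 10^(0.4(M₂ − M₁)) = 10^(0.4 × (-7.3210)) = 10^(-2.92840) = 0.0011792.

L₁/L₂ = 0.001179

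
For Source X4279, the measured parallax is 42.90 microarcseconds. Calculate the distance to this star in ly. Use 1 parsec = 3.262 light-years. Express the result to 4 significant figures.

76040 ly

p = 42.90 microarcseconds = 0.00004290 arcsec.
d = 1/p = 1/0.00004290 = 23310 pc.
In light-years: 23310 × 3.262 = 76037 ly.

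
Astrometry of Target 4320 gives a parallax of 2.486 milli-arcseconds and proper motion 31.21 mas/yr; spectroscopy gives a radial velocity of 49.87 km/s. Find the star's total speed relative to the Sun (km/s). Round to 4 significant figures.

77.64 km/s

d = 1/p = 1/0.002486″ = 402.25 pc.
μ = 31.21 mas/yr = 0.03121 ″/yr.
v_t = 4.740 μ d = 4.740 × 0.03121 × 402.25 = 59.507 km/s.
v = √(v_r² + v_t²) = √(49.87² + 59.507²) = √6028.1 = 77.641 km/s.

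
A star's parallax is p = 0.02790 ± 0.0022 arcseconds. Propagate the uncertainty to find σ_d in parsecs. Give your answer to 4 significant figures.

2.826 pc

d = 1/p, so σ_d = σ_p / p².
σ_d = 0.00220 / (0.02790)² = 0.00220 / 0.00077841 = 2.8263 pc.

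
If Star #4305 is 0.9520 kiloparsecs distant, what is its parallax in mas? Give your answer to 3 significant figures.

d = 0.9520 kpc = 952 pc.
p = 1/d = 1/952 = 0.0010504 arcsec.
= 0.0010504 × 1000 = 1.0504 mas.

1.05 mas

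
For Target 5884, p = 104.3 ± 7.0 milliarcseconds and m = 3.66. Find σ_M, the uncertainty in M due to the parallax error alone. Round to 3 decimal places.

σ_M = 0.146 mag

M = m − 5 log₁₀ d + 5 = m + 5 log₁₀ p + 5, so ∂M/∂p = 5/(p ln 10).
σ_M = (5/ln 10) · (σ_p/p) = 2.1715 × 7.0/104.3 = 2.1715 × 0.067114 = 0.14574.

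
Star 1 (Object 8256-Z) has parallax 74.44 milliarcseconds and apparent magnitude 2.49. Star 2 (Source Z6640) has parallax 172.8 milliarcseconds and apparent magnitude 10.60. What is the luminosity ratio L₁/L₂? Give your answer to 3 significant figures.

d₁ = 1/p₁ = 1/0.07444″ = 13.434 pc; d₂ = 1/p₂ = 1/0.1728″ = 5.787 pc.
M₁ = m₁ − 5 log₁₀ d₁ + 5 = 2.49 − 5.6410 + 5 = 1.8490.
M₂ = 10.60 − 3.8123 + 5 = 11.7877.
L₁/L₂ = 10^(0.4(M₂ − M₁)) = 10^(0.4 × 9.9387) = 10^3.97548 = 9451.

L₁/L₂ = 9450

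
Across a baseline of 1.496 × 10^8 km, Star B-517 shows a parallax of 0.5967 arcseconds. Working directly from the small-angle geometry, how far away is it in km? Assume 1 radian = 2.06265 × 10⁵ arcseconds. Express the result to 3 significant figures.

5.17 × 10^13 km

θ = 0.5967″ = 0.5967/206265 = 2.8929 × 10^-6 rad.
d = B/θ = (1.496 × 10^8) / (2.8929 × 10^-6) = 5.1713 × 10^13 km.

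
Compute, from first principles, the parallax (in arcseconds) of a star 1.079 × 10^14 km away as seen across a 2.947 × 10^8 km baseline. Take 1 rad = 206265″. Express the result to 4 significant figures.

θ ≈ B/d = (2.947 × 10^8) / (1.079 × 10^14) = 2.7312 × 10^-6 rad.
In arcseconds: 2.7312 × 10^-6 × 206265 = 0.56335″.

0.5634 arcsec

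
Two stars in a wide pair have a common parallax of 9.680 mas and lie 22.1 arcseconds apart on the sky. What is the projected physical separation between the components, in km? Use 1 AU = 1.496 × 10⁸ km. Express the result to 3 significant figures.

3.42 × 10^11 km

d = 1/p = 1/0.009680″ = 103.31 pc.
At distance d (pc), an angle of θ arcsec spans θ·d AU: s = 22.1 × 103.31 = 2283.2 AU.
= 2283.2 × 1.496 × 10⁸ km = 3.4157 × 10^11 km.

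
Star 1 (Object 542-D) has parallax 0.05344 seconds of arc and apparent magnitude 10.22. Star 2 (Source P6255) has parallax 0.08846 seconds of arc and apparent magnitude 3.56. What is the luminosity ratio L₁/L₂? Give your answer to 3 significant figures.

L₁/L₂ = 0.00594

d₁ = 1/p₁ = 1/0.05344″ = 18.713 pc; d₂ = 1/p₂ = 1/0.08846″ = 11.305 pc.
M₁ = m₁ − 5 log₁₀ d₁ + 5 = 10.22 − 6.3607 + 5 = 8.8593.
M₂ = 3.56 − 5.2664 + 5 = 3.2936.
L₁/L₂ = 10^(0.4(M₂ − M₁)) = 10^(0.4 × (-5.5657)) = 10^(-2.22628) = 0.0059391.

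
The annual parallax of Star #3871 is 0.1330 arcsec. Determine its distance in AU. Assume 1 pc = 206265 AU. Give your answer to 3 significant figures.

1.55 × 10^6 AU

d = 1/p = 1/0.1330 = 7.5188 pc.
In AU: 7.5188 × 206265 = 1.5509 × 10^6 AU.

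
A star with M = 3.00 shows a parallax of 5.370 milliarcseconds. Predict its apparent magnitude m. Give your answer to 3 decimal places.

m = 9.350

d = 1/p = 1/0.005370″ = 186.22 pc.
m − M = 5 log₁₀ d − 5 = 5 log₁₀(186.22) − 5 = 11.3501 − 5 = 6.3501.
m = M + (m − M) = 3.00 + 6.3501 = 9.350.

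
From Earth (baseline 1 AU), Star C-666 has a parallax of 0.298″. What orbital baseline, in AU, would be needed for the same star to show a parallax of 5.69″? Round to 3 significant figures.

19.1 AU

Parallax scales linearly with baseline: p ∝ B, so B = p_target / p_Earth × 1 AU.
B = 5.69 / 0.298 = 19.094 AU.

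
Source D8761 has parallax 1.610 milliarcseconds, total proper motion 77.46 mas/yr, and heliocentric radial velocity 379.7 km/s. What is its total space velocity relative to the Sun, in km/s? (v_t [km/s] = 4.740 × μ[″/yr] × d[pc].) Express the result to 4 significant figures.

d = 1/p = 1/0.001610″ = 621.12 pc.
μ = 77.46 mas/yr = 0.07746 ″/yr.
v_t = 4.740 μ d = 4.740 × 0.07746 × 621.12 = 228.05 km/s.
v = √(v_r² + v_t²) = √(379.7² + 228.05²) = √196179 = 442.92 km/s.

442.9 km/s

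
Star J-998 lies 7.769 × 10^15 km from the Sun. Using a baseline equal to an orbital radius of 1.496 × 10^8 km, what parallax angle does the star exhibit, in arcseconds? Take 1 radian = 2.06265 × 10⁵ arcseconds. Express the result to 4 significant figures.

θ ≈ B/d = (1.496 × 10^8) / (7.769 × 10^15) = 1.9256 × 10^-8 rad.
In arcseconds: 1.9256 × 10^-8 × 206265 = 0.0039718″.

0.003972 arcsec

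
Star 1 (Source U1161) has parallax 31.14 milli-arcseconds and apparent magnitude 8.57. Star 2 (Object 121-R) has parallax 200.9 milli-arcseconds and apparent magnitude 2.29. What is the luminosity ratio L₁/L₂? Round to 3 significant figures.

d₁ = 1/p₁ = 1/0.03114″ = 32.113 pc; d₂ = 1/p₂ = 1/0.2009″ = 4.9776 pc.
M₁ = m₁ − 5 log₁₀ d₁ + 5 = 8.57 − 7.5334 + 5 = 6.0366.
M₂ = 2.29 − 3.4851 + 5 = 3.8049.
L₁/L₂ = 10^(0.4(M₂ − M₁)) = 10^(0.4 × (-2.2317)) = 10^(-0.89268) = 0.12803.

L₁/L₂ = 0.128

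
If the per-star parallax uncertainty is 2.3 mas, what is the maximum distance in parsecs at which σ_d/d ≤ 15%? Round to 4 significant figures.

65.22 pc

σ_d/d = σ_p/p, so the condition is σ_p/p ≤ 0.15, i.e. p ≥ σ_p/0.15.
p_min = 2.3/0.15 = 15.333 mas = 0.015333 arcsec.
d_max = 1/p_min = 1/0.015333 = 65.219 pc.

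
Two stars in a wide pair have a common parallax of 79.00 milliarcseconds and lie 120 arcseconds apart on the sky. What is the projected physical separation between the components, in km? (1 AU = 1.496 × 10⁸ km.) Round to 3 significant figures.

2.27 × 10^11 km

d = 1/p = 1/0.07900″ = 12.658 pc.
At distance d (pc), an angle of θ arcsec spans θ·d AU: s = 120 × 12.658 = 1519 AU.
= 1519 × 1.496 × 10⁸ km = 2.2724 × 10^11 km.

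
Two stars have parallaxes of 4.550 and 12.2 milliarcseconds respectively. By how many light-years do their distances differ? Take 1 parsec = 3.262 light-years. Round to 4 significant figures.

d_A = 1/0.004550″ = 219.78 pc; d_B = 1/0.01220″ = 81.967 pc.
|d_B − d_A| = |81.967 − 219.78| = 137.81 pc = 137.81 × 3.262 ly = 449.54 ly.

449.5 ly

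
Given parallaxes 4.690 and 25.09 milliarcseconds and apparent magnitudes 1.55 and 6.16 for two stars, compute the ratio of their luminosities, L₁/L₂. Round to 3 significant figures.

d₁ = 1/p₁ = 1/0.004690″ = 213.22 pc; d₂ = 1/p₂ = 1/0.02509″ = 39.857 pc.
M₁ = m₁ − 5 log₁₀ d₁ + 5 = 1.55 − 11.6441 + 5 = -5.0941.
M₂ = 6.16 − 8.0025 + 5 = 3.1575.
L₁/L₂ = 10^(0.4(M₂ − M₁)) = 10^(0.4 × 8.2516) = 10^3.30064 = 1998.2.

L₁/L₂ = 2000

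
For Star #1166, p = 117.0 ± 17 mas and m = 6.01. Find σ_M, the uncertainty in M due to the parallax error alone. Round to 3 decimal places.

σ_M = 0.316 mag

M = m − 5 log₁₀ d + 5 = m + 5 log₁₀ p + 5, so ∂M/∂p = 5/(p ln 10).
σ_M = (5/ln 10) · (σ_p/p) = 2.1715 × 17/117.0 = 2.1715 × 0.1453 = 0.31552.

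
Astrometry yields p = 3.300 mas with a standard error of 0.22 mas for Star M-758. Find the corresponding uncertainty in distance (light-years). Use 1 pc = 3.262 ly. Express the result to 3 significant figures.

65.9 ly

d = 1/p, so σ_d = σ_p / p².
σ_d = 0.000220 / (0.003300)² = 0.000220 / 0.00001089 = 20.202 pc = 20.202 × 3.262 ly = 65.899 ly.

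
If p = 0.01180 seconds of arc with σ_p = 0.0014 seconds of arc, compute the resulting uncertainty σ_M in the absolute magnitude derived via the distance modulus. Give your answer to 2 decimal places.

σ_M = 0.26 mag

M = m − 5 log₁₀ d + 5 = m + 5 log₁₀ p + 5, so ∂M/∂p = 5/(p ln 10).
σ_M = (5/ln 10) · (σ_p/p) = 2.1715 × 0.0014/0.01180 = 2.1715 × 0.11864 = 0.25763.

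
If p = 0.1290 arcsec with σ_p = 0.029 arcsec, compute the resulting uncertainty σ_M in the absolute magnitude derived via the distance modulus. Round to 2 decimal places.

σ_M = 0.49 mag

M = m − 5 log₁₀ d + 5 = m + 5 log₁₀ p + 5, so ∂M/∂p = 5/(p ln 10).
σ_M = (5/ln 10) · (σ_p/p) = 2.1715 × 0.029/0.1290 = 2.1715 × 0.22481 = 0.48817.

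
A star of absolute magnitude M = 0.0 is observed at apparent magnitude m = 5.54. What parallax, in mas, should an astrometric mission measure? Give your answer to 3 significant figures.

m − M = 5.54 − 0.0 = 5.54.
d = 10^((m−M)/5 + 1) = 10^2.108 = 128.23 pc.
p = 1/d = 1/128.23 = 0.0077985 arcsec = 7.7985 mas.

7.80 mas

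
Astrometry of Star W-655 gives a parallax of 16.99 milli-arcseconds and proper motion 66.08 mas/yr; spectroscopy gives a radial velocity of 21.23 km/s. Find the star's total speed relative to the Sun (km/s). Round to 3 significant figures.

28.1 km/s

d = 1/p = 1/0.01699″ = 58.858 pc.
μ = 66.08 mas/yr = 0.06608 ″/yr.
v_t = 4.740 μ d = 4.740 × 0.06608 × 58.858 = 18.435 km/s.
v = √(v_r² + v_t²) = √(21.23² + 18.435²) = √790.562 = 28.117 km/s.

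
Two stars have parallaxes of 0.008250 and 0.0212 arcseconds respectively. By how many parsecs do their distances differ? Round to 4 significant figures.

d_A = 1/0.008250″ = 121.21 pc; d_B = 1/0.02120″ = 47.17 pc.
|d_B − d_A| = |47.17 − 121.21| = 74.04 pc.

74.04 pc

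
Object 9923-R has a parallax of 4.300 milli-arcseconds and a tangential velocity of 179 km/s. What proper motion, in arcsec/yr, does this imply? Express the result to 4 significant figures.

d = 1/p = 1/0.004300″ = 232.56 pc.
μ = v_t / (4.74 d) = 179 / (4.74 × 232.56) = 179 / 1102.3 = 0.16239 ″/yr.

0.1624 arcsec/yr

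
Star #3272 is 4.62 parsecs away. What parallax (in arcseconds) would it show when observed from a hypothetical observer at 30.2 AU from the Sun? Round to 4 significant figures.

6.537 arcsec

p (arcsec) = B (AU) / d (pc).
p = 30.2 / 4.62 = 6.5368 arcsec.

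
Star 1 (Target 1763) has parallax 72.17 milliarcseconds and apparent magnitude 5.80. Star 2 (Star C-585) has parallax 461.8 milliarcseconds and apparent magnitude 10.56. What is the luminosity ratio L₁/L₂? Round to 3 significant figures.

d₁ = 1/p₁ = 1/0.07217″ = 13.856 pc; d₂ = 1/p₂ = 1/0.4618″ = 2.1654 pc.
M₁ = m₁ − 5 log₁₀ d₁ + 5 = 5.80 − 5.7082 + 5 = 5.0918.
M₂ = 10.56 − 1.6777 + 5 = 13.8823.
L₁/L₂ = 10^(0.4(M₂ − M₁)) = 10^(0.4 × 8.7905) = 10^3.51620 = 3282.5.

L₁/L₂ = 3280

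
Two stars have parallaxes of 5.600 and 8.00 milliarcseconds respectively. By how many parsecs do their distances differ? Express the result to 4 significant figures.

53.57 pc

d_A = 1/0.005600″ = 178.57 pc; d_B = 1/0.008000″ = 125 pc.
|d_B − d_A| = |125 − 178.57| = 53.57 pc.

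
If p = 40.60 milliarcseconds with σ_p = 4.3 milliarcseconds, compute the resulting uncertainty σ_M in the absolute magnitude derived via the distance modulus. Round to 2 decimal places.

σ_M = 0.23 mag

M = m − 5 log₁₀ d + 5 = m + 5 log₁₀ p + 5, so ∂M/∂p = 5/(p ln 10).
σ_M = (5/ln 10) · (σ_p/p) = 2.1715 × 4.3/40.60 = 2.1715 × 0.10591 = 0.22998.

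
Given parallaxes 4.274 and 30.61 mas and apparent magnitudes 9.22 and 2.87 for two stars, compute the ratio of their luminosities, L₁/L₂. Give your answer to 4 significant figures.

d₁ = 1/p₁ = 1/0.004274″ = 233.97 pc; d₂ = 1/p₂ = 1/0.03061″ = 32.669 pc.
M₁ = m₁ − 5 log₁₀ d₁ + 5 = 9.22 − 11.8458 + 5 = 2.3742.
M₂ = 2.87 − 7.5707 + 5 = 0.2993.
L₁/L₂ = 10^(0.4(M₂ − M₁)) = 10^(0.4 × (-2.0749)) = 10^(-0.82996) = 0.14792.

L₁/L₂ = 0.1479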